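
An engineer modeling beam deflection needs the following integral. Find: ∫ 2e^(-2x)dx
Since d/dx[e^(-2x)] = -2e^(-2x), we get -1 e^(-2x) + C

Answer: -e^(-2x) + C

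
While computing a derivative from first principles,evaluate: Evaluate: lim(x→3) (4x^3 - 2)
Polynomial is continuous, so substitute x = 3:
4·3^3 - 2 = 106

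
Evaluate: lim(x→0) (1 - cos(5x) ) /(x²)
Using 1-cos(u) ≈ u²/2 for small u:
(1-cos(5x)) ≈ (5x)²/2=25x²/2
So limit=25/(2·1)=25/2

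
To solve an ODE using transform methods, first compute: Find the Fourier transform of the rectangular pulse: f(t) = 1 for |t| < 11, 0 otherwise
F(omega) = integral from -11 to 11 of e^(-j * omega * t) dt
= 2 * sin(11 * omega)/omega = 22 * sinc(11 * omega/pi)

Answer: 2 * sin(11 * omega)/omega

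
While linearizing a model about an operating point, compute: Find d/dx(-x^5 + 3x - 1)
Power rule: d/dx(ax^n)=n·a·x^(n-1)
Term by term: -5·x^4+3

Answer: -5x^4+3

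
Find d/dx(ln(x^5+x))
Chain rule: d/dx[ln(u)]=u'/u where u=x^5 + x
u'=5x^4 + 1

Answer: (5x^4 + 1)/(x^5 + x)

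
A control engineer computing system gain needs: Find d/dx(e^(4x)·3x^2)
Product rule: (fg)'=f'g + fg'
f=e^(4x), f'=4·e^(4x)
g=3x^2, g'=6x

Answer: 12·e^(4x)·x^2 + 6·e^(4x)·x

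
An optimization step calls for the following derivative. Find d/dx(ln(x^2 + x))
Chain rule: d/dx[ln(u)]=u'/u where u=x^2 + x
u'=2x + 1

Answer: (2x + 1)/(x^2 + x)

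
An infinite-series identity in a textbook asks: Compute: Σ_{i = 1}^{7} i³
Using formula: Σ i^3 = [n(n+1)/2]² = [7·8/2]² = 784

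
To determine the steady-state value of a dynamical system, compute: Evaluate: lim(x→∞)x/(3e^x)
Apply L'Hôpital 1 times (∞/∞ each time):
Eventually get 1!/(3e^x) → 0

Answer: 0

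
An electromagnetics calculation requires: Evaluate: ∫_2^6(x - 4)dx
Step 1: Find antiderivative F(x) = (1/2)x^2 - 4x
Step 2: F(6) - F(2) = -6 - (-6) = 0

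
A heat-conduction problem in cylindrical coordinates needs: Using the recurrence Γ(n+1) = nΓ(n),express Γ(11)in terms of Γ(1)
Γ(11) = 10Γ(10) = 10·9Γ(9) = ... = 10!·Γ(1) = 3628800·Γ(1)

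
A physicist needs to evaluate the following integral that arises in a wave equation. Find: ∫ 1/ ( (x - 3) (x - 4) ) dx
Partial fractions: 1/((x-3)(x-4)) = A/(x-3)+B/(x-4)
A = -1, B = 1
∫ [-1· 1/(x-3)+1· 1/(x-4)] dx
= (1)[ln|x-4| - ln|x-3|]+C

Answer: ln|(x-4)/(x-3)|+C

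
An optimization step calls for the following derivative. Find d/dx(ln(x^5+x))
Chain rule: d/dx[ln(u)]=u'/u where u=x^5 + x
u'=5x^4 + 1

Answer: (5x^4 + 1)/(x^5 + x)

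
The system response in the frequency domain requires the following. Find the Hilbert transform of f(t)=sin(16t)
The Hilbert transform shifts each frequency component by -pi/2.
H{sin(wt)}=-cos(wt)
With w=16: H{sin(16t)}=-cos(16t)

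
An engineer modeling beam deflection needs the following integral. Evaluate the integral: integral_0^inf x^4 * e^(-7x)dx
This is a Gamma integral. Substitute u = 7x (du = 7 dx):
integral_0^inf x^4*e^(-7x) dx = (1/7^5) integral_0^inf u^4*e^(-u) du
= Gamma(5)/7^5 = 4!/7^5 = 24/16807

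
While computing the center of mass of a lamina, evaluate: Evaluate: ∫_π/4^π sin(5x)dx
Antiderivative: -cos(5x)/5
Evaluate at bounds: [-cos(5·π)/5] - [-cos(5·π/4)/5]
= (-(-1) + (-√2/2))/5 = 1/5 - √2/10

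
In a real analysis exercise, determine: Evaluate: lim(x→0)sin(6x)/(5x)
L'Hôpital (0/0): lim 6cos(6x)/5=6/5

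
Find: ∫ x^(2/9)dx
Power rule: ∫ x^(2/9) dx = x^(11/9)/(11/9)+C

Answer: (9/11)·x^(11/9)+C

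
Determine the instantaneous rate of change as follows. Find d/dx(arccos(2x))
d/dx[arccos(u)]=-u'/√(1-u²), u=2x, u'=2

Answer: -2/√(1-4x²)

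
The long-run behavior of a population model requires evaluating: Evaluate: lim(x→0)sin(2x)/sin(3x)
sin(u) ≈ u for small u:
sin(2x)/sin(3x) ≈ 2x/(3x) = 2/3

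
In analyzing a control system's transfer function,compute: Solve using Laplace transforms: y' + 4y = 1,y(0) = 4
Take L of both sides: sY(s)-4+4Y(s) = 1/s
Y(s)(s+4) = 1/s+4
Y(s) = 1/(s(s+4))+4/(s+4)
Partial fractions: 1/(s(s+4)) = (1/4)/s - (1/4)/(s+4)
So Y(s) = (1/4)/s+(15/4)/(s+4)
Inverse transform (L^(-1){1/s} = 1, L^(-1){1/(s+4)} = e^(-4t)):

Answer: y(t) = 1/4+(15/4)·e^(-4t)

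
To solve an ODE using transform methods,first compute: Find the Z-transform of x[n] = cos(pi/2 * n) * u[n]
Z{cos(w0*n)*u[n]} = z(z - cos(w0))/(z^2 - 2z*cos(w0) + 1)
With w0 = pi/2: X(z) = z(z - cos(pi/2))/(z^2 - 2z*cos(pi/2) + 1)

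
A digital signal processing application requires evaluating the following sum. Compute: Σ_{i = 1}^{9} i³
Using formula: Σ i^3=[n(n + 1)/2]²=[9·10/2]²=2025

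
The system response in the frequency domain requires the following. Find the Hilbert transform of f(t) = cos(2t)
The Hilbert transform shifts each frequency component by -pi/2.
H{cos(wt)} = sin(wt)
With w = 2: H{cos(2t)} = sin(2t)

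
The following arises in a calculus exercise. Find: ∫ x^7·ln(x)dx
By parts: u=ln(x), dv=x^7 dx
du=1/x dx, v=x^8/8
=x^8·ln(x)/8 - ∫ x^7/8 dx
=x^8·ln(x)/8 - x^8/64 + C

Answer: x^8(ln(x)/8 - 1/64) + C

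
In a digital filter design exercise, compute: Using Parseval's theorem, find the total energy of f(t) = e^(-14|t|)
Parseval's theorem: E=integral |f(t)|^2 dt=(1/2pi) integral |F(omega)|^2 domega
E=integral_{-inf}^{inf} e^(-28|t|) dt=2*integral_0^inf e^(-28t) dt=2/(2*14)=1/14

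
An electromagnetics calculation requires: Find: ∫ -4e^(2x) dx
Since d/dx[e^(2x)]=2e^(2x), we get -2 e^(2x) + C

Answer: -2e^(2x) + C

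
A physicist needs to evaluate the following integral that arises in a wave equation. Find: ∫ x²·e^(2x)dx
Integration by parts twice:
First: u = x², dv = e^(2x) dx => x²e^(2x)/2 - (2/2)∫ xe^(2x) dx
Second (∫ xe^(2x) dx): xe^(2x)/2 - e^(2x)/4
Combining: e^(2x)(x²/2 - 2x/4 + 2/8) + C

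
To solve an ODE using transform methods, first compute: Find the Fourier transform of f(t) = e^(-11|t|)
Using the standard pair: F{e^(-a|t|)} = 2a/(a^2 + omega^2)
With a = 11: F(omega) = 22/(121 + omega^2)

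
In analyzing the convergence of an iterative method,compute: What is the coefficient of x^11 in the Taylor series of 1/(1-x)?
1/(1-x) = Σ x^n for |x|<1
All coefficients are 1

Answer: 1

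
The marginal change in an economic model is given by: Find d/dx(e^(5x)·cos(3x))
Product rule: (fg)' = f'g + fg'
f = e^(5x), f' = 5·e^(5x)
g = cos(3x), g' = -3·sin(3x)

Answer: 5·e^(5x)·cos(3x) - 3·e^(5x)·sin(3x)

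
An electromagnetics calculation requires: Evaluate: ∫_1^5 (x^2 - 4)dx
Step 1: Find antiderivative F(x) = (1/3)x^3-4x
Step 2: F(5) - F(1) = 65/3 - (-11/3) = 76/3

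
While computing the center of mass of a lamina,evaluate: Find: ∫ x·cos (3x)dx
By parts: u=x, dv=cos(3x) dx
du=dx, v=sin(3x)/3
=x·sin(3x)/3 + cos(3x)/3² + C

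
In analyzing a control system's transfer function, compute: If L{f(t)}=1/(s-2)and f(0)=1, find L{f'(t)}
L{f'(t)}=s·F(s) - f(0)=s/(s-2) - 1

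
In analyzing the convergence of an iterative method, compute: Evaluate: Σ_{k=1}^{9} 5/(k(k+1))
Partial fractions: 5/(k(k + 1))=5/k - 5/(k + 1)
Telescoping sum: 5(1 - 1/10)=5·9/10

Answer: 9/2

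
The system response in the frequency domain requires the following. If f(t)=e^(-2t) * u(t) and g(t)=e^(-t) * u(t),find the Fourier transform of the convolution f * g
By the convolution theorem: F{f * g}=F(omega) * G(omega)
F(omega)=1/(2 + j * omega), G(omega)=1/(1 + j * omega)
F{f * g}=1/((2 + j * omega)(1 + j * omega))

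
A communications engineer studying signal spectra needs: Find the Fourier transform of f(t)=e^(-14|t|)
Using the standard pair: F{e^(-a|t|)} = 2a/(a^2 + omega^2)
With a = 14: F(omega) = 28/(196 + omega^2)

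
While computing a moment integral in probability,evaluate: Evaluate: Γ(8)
Γ(n)=(n-1)! for positive integers
Γ(8)=7!=5040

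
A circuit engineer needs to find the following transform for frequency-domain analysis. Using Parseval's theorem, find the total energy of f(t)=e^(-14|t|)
Parseval's theorem: E = integral |f(t)|^2 dt = (1/2pi) integral |F(omega)|^2 domega
E = integral_{-inf}^{inf} e^(-28|t|) dt = 2 * integral_0^inf e^(-28t) dt = 2/(2 * 14) = 1/14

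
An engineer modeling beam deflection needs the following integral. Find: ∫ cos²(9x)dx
Using identity cos²(u) = (1+cos(2u))/2:
∫ (1+cos(18x))/2 dx = x/2+sin(18x)/36+C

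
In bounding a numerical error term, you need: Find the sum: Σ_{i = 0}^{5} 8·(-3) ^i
Geometric series: S=a(1 - r^n)/(1 - r)
a=8, r=-3, n=6
S=8(1 - 729)/4=-1456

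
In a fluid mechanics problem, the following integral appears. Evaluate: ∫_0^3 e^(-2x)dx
Antiderivative: (1/(-2))e^(-2x)
Evaluate: (1/(-2))(e^-6-1)

Answer: (e^-6-1)/(-2)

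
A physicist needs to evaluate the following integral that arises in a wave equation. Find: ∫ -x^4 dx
Using power rule: ∫ -x^4 dx = -1/5 x^5 + C = (-1/5)x^5 + C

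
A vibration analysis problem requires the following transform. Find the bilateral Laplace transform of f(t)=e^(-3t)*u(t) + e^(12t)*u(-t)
For e^(-3t) * u(t): L=1/(s + 3), Re(s) > -3
For e^(12t) * u(-t): L=-1/(s-12), Re(s) < 12
Combined: F(s)=1/(s + 3) - 1/(s-12), -3 < Re(s) < 12

Answer: 1/(s + 3) - 1/(s-12), ROC: -3 < Re(s) < 12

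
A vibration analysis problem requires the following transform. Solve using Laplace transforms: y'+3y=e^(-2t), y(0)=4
Take L: sY - 4 + 3Y = 1/(s + 2)
Y(s + 3) = 1/(s + 2) + 4
Y = 1/((s + 2)(s + 3)) + 4/(s + 3)
Partial fractions: 1/((s + 2)(s + 3)) = 1/(s + 2) - 1/(s + 3)
So Y = 1/(s + 2) + 3/(s + 3)
Inverse Laplace transform (L^(-1){1/(s + 2)} = e^(-2t), L^(-1){1/(s + 3)} = e^(-3t)):

Answer: y(t) = 1·e^(-2t) + 3·e^(-3t)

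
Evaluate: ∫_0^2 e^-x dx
Antiderivative: -e^-x
Evaluate: -(e^-2 - 1)

Answer: (e^-2 - 1)/(-1)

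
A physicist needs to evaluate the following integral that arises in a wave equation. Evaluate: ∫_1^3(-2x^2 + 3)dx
Step 1: Find antiderivative F(x)=(-2/3)x^3+3x
Step 2: F(3) - F(1)=-9 - (7/3)=-34/3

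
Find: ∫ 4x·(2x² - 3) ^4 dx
Let u = 2x² - 3, du = 4x dx
∫ u^4 du = u^5/5+C

Answer: (2x² - 3)^5/5+C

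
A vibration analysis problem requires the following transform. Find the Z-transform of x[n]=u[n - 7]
Using the time-shift property: Z{u[n-7]}=z^(-7) * z/(z-1)
=z^(-6)/(z-1)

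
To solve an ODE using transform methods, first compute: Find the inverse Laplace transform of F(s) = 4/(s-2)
L^(-1){4/(s-a)} = c·e^(at)
Here a = 2, c = 4

Answer: 4e^(2t)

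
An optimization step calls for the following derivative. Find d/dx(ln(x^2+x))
Chain rule: d/dx[ln(u)]=u'/u where u=x^2 + x
u'=2x + 1

Answer: (2x + 1)/(x^2 + x)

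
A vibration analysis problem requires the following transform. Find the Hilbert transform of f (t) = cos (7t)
The Hilbert transform shifts each frequency component by -pi/2.
H{cos(wt)}=sin(wt)
With w=7: H{cos(7t)}=sin(7t)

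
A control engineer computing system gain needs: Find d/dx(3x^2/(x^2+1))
Quotient rule: (f/g)'=(f'g - fg')/g²
f=3x^2, f'=6x
g=x^2 + 1, g'=2x

Answer: (6x·(x^2 + 1) - 6x^3)/(x^2 + 1)²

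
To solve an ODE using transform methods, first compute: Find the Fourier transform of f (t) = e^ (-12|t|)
Using the standard pair: F{e^(-a|t|)} = 2a/(a^2+omega^2)
With a = 12: F(omega) = 24/(144+omega^2)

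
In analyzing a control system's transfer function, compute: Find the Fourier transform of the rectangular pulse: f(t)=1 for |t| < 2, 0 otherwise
F(omega)=integral from -2 to 2 of e^(-j * omega * t) dt
=2 * sin(2 * omega)/omega=4 * sinc(2 * omega/pi)

Answer: 2 * sin(2 * omega)/omega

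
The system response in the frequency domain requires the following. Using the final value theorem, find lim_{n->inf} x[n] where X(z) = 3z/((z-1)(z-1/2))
Final value theorem: lim x[n] = lim_{z->1} (z-1)*X(z)
(z-1)*X(z) = 3z/(z-1/2)
As z->1: 3/(1-1/2) = 3/(1/2) = 6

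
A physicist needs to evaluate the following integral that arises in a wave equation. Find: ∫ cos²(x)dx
Using identity cos²(u)=(1 + cos(2u))/2:
∫ (1 + cos(2x))/2 dx=x/2 + sin(2x)/4 + C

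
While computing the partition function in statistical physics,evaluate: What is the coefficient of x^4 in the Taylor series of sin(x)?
sin(x) has only odd powers. Coefficient of x^4=0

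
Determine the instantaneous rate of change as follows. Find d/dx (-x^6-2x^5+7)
Power rule: d/dx(ax^n) = n·a·x^(n-1)
Term by term: -6·x^5 - 10·x^4

Answer: -6x^5 - 10x^4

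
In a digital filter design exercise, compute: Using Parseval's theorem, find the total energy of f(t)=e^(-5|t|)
Parseval's theorem: E=integral |f(t)|^2 dt=(1/2pi) integral |F(omega)|^2 domega
E=integral_{-inf}^{inf} e^(-10|t|) dt=2 * integral_0^inf e^(-10t) dt=2/(2 * 5)=1/5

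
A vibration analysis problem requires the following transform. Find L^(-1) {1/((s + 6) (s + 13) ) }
Partial fractions: 1/((s + 6)(s + 13)) = A/(s + 6) + B/(s + 13)
Cover-up: A = 1/(s + 13)|_{s = -6} = 1/7; B = 1/(s + 6)|_{s = -13} = -1/7
L^(-1) = (1/7)e^(-6t) - (1/7)e^(-13t)

Answer: (1/7)(e^(-6t) - e^(-13t))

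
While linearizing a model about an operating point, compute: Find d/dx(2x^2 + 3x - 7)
Power rule: d/dx(ax^n) = n·a·x^(n-1)
Term by term: 4·x+3

Answer: 4x+3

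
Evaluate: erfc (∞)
erfc(x)=1 - erf(x); erfc(∞)=1 - erf(∞)=1 - 1=0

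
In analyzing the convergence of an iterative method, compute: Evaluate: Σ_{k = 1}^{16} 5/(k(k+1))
Partial fractions: 5/(k(k + 1))=5/k - 5/(k + 1)
Telescoping sum: 5(1 - 1/17)=5·16/17

Answer: 80/17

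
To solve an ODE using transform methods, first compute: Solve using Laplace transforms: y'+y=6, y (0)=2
Take L of both sides: sY(s)-2+Y(s) = 6/s
Y(s)(s+1) = 6/s+2
Y(s) = 6/(s(s+1))+2/(s+1)
Partial fractions: 6/(s(s+1)) = 6/s - 6/(s+1)
So Y(s) = 6/s - 4/(s+1)
Inverse transform (L^(-1){1/s} = 1, L^(-1){1/(s+1)} = e^(-t)):

Answer: y(t) = 6-4·e^(-t)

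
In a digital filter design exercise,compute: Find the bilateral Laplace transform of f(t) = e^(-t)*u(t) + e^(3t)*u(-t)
For e^(-t)*u(t): L = 1/(s + 1), Re(s) > -1
For e^(3t)*u(-t): L = -1/(s-3), Re(s) < 3
Combined: F(s) = 1/(s + 1) - 1/(s-3), -1 < Re(s) < 3

Answer: 1/(s + 1) - 1/(s-3), ROC: -1 < Re(s) < 3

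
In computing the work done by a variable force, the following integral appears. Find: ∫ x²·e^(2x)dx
Integration by parts twice:
First: u=x², dv=e^(2x) dx => x²e^(2x)/2 - (2/2)∫ xe^(2x) dx
Second (∫ xe^(2x) dx): xe^(2x)/2 - e^(2x)/4
Combining: e^(2x)(x²/2 - 2x/4 + 2/8) + C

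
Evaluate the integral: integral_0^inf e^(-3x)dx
integral_0^inf e^(-3x) dx=[-1/3 * e^(-3x)]_0^inf
=0 - (-1/3)=1/3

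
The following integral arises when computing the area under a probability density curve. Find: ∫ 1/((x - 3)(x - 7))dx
Partial fractions: 1/((x-3)(x-7))=A/(x-3)+B/(x-7)
A=-1/4, B=1/4
∫ [-1/4· 1/(x-3)+1/4· 1/(x-7)] dx
=(1/4)[ln|x-7| - ln|x-3|]+C

Answer: (1/4)·ln|(x-7)/(x-3)|+C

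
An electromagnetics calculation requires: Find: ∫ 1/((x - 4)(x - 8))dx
Partial fractions: 1/((x-4)(x-8)) = A/(x-4) + B/(x-8)
A = -1/4, B = 1/4
∫ [-1/4· 1/(x-4) + 1/4· 1/(x-8)] dx
= (1/4)[ln|x-8| - ln|x-4|] + C

Answer: (1/4)·ln|(x-8)/(x-4)| + C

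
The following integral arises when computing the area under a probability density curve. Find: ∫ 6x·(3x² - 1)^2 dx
Let u=3x² - 1, du=6x dx
∫ u^2 du=u^3/3 + C

Answer: (3x² - 1)^3/3 + C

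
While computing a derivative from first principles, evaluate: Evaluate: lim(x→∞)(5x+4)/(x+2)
Divide numerator and denominator by x:
lim (5 + 4/x)/(1 + 2/x) = 5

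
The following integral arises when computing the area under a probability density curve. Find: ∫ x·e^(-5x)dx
Integration by parts: u=x, dv=e^(-5x) dx
du=dx, v=e^(-5x)/(-5)
=x·e^(-5x)/(-5) - ∫ e^(-5x)/(-5) dx
=x·e^(-5x)/(-5) - e^(-5x)/25+C

Answer: e^(-5x)(x/(-5)-1/25)+C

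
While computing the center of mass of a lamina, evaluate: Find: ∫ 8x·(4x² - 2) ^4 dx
Let u = 4x² - 2, du = 8x dx
∫ u^4 du = u^5/5 + C

Answer: (4x² - 2)^5/5 + C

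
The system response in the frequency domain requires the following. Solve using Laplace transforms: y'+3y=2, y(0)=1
Take L of both sides: sY(s)-1+3Y(s) = 2/s
Y(s)(s+3) = 2/s+1
Y(s) = 2/(s(s+3))+1/(s+3)
Partial fractions: 2/(s(s+3)) = (2/3)/s - (2/3)/(s+3)
So Y(s) = (2/3)/s+(1/3)/(s+3)
Inverse transform (L^(-1){1/s} = 1, L^(-1){1/(s+3)} = e^(-3t)):

Answer: y(t) = 2/3+(1/3)·e^(-3t)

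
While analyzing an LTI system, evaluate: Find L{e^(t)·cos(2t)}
First shifting: L{e^(at)f(t)}=F(s-a)
L{cos(2t)}=s/(s² + 4)
Shift: (s-1)/((s-1)² + 4)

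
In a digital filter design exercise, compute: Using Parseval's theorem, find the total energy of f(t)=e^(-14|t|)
Parseval's theorem: E=integral |f(t)|^2 dt=(1/2pi) integral |F(omega)|^2 domega
E=integral_{-inf}^{inf} e^(-28|t|) dt=2*integral_0^inf e^(-28t) dt=2/(2*14)=1/14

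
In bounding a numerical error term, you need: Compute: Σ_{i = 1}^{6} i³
Using formula: Σ i^3 = [n(n+1)/2]² = [6·7/2]² = 441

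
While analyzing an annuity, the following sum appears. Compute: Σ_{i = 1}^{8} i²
Using formula: Σ i^2=n(n+1)(2n+1)/6=8·9·17/6=204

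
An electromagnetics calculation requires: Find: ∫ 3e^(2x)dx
Since d/dx[e^(2x)] = 2e^(2x), we get 3/2 e^(2x) + C

Answer: (3/2)e^(2x) + C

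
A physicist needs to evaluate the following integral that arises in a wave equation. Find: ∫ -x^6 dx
Using power rule: ∫ -x^6 dx = -1/7 x^7+C = (-1/7)x^7+C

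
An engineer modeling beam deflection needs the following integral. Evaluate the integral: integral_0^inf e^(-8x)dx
integral_0^inf e^(-8x) dx = [-1/8 * e^(-8x)]_0^inf
= 0 - (-1/8) = 1/8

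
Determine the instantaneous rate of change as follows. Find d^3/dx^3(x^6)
Apply power rule 3 times:
d^1: 6x^5
d^2: 30x^4
d^3: 120x^3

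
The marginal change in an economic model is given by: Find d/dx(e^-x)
Chain rule: d/dx[e^u]=e^u · u' where u=-x
u'=-1

Answer: -1·e^-x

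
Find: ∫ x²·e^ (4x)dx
Integration by parts twice:
First: u=x², dv=e^(4x) dx => x²e^(4x)/4 - (2/4)∫ xe^(4x) dx
Second (∫ xe^(4x) dx): xe^(4x)/4 - e^(4x)/16
Combining: e^(4x)(x²/4-2x/16+2/64)+C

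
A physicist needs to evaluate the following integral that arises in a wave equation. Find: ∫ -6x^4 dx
Using power rule: ∫ -6x^4 dx=-6/5 x^5 + C=(-6/5)x^5 + C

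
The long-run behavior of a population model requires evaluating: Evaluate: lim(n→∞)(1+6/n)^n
This is the definition of e^6: lim(1+6/n)^n = e^6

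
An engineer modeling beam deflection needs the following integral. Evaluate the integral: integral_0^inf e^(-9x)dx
integral_0^inf e^(-9x) dx = [-1/9*e^(-9x)]_0^inf
= 0 - (-1/9) = 1/9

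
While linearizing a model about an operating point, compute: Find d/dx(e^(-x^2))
Chain rule: d/dx[e^u] = e^u · u' where u = -x^2
u' = -2x

Answer: -2x·e^(-x^2)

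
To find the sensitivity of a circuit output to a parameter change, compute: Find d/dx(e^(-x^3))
Chain rule: d/dx[e^u] = e^u · u' where u = -x^3
u' = -3x^2

Answer: -3x^2·e^(-x^3)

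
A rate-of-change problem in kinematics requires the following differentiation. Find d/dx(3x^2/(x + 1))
Quotient rule: (f/g)'=(f'g - fg')/g²
f=3x^2, f'=6x
g=x+1, g'=1

Answer: (6x·(x+1)-3x^2)/(x+1)²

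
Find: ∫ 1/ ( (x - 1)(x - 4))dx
Partial fractions: 1/((x-1)(x-4)) = A/(x-1)+B/(x-4)
A = -1/3, B = 1/3
∫ [-1/3· 1/(x-1)+1/3· 1/(x-4)] dx
= (1/3)[ln|x-4| - ln|x-1|]+C

Answer: (1/3)·ln|(x-4)/(x-1)|+C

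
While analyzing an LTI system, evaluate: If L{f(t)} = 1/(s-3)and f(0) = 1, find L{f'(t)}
L{f'(t)} = s·F(s) - f(0) = s/(s-3)-1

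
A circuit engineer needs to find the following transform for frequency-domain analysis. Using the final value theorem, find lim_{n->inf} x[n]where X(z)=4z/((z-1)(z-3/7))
Final value theorem: lim x[n]=lim_{z->1} (z-1) * X(z)
(z-1) * X(z)=4z/(z-3/7)
As z->1: 4/(1 - 3/7)=4/(4/7)=7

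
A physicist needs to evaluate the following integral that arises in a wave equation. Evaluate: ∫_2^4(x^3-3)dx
Step 1: Find antiderivative F(x) = (1/4)x^4-3x
Step 2: F(4) - F(2) = 52 - (-2) = 54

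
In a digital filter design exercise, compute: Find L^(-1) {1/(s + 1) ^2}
L^(-1){1/(s-a)^n} = t^(n-1)·e^(at)/(n-1)!
Here a = -1, n = 2: t^1·e^(-t)/1

Answer: t·e^(-t)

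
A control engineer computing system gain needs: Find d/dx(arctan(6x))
d/dx[arctan(u)]=u'/(1+u²), u=6x, u'=6

Answer: 6/(1+36x²)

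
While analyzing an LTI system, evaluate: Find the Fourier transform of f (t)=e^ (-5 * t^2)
The Fourier transform of a Gaussian e^(-a*t^2) is sqrt(pi/a)*e^(-omega^2/(4a)).
With a = 5: F(omega) = sqrt(pi/5)*e^(-omega^2/20)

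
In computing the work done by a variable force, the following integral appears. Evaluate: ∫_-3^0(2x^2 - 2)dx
Step 1: Find antiderivative F(x)=(2/3)x^3-2x
Step 2: F(0) - F(-3)=0 - (-12)=12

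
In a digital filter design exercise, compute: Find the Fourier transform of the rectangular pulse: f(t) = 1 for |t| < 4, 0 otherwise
F(omega) = integral from -4 to 4 of e^(-j*omega*t) dt
= 2*sin(4*omega)/omega = 8*sinc(4*omega/pi)

Answer: 2*sin(4*omega)/omega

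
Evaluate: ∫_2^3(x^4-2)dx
Step 1: Find antiderivative F(x)=(1/5)x^5 - 2x
Step 2: F(3) - F(2)=213/5 - (12/5)=201/5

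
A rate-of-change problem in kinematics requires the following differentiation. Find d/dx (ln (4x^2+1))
Chain rule: d/dx[ln(u)]=u'/u where u=4x^2+1
u'=8x

Answer: (8x)/(4x^2+1)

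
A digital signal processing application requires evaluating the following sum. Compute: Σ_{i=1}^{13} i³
Using formula: Σ i^3 = [n(n+1)/2]² = [13·14/2]² = 8281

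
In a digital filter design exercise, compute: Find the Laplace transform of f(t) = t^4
L{t^n}=n!/s^(n+1)
L{t^4}=4!/s^5=24/s^5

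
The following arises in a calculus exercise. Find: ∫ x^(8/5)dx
Power rule: ∫ x^(8/5) dx = x^(13/5)/(13/5)+C

Answer: (5/13)·x^(13/5)+C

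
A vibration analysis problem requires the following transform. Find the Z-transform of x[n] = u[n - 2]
Using the time-shift property: Z{u[n-2]} = z^(-2) * z/(z-1)
= z^(-1)/(z-1)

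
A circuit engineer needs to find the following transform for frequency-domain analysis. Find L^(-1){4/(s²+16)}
L^(-1){w/(s² + w²)} = sin(wt)
Here w = 4

Answer: sin(4t)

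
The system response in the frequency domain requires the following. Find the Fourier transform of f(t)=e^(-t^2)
The Fourier transform of a Gaussian e^(-t^2) is sqrt(pi) * e^(-omega^2/4).
With a=1: F(omega)=sqrt(pi) * e^(-omega^2/4)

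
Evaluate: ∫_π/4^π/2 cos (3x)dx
Antiderivative: sin(3x)/3
Evaluate at bounds: [sin(3·π/2)/3] - [sin(3·π/4)/3]
=((-1) - (√2/2))/3=-1/3 - √2/6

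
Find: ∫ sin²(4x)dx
Using identity sin²(u)=(1 - cos(2u))/2:
∫ (1 - cos(8x))/2 dx=x/2 - sin(8x)/16+C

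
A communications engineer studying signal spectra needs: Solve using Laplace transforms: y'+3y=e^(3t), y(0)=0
Take L: sY - 0+3Y = 1/(s-3)
Y(s+3) = 1/(s-3)+0
Y = 1/((s-3)(s+3))+0/(s+3)
Partial fractions: 1/((s-3)(s+3)) = (1/6)/(s-3) - (1/6)/(s+3)
So Y = (1/6)/(s-3) - (1/6)/(s+3)
Inverse Laplace transform (L^(-1){1/(s-3)} = e^(3t), L^(-1){1/(s+3)} = e^(-3t)):

Answer: y(t) = (1/6)·e^(3t) - (1/6)·e^(-3t)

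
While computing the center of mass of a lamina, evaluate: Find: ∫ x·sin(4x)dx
By parts: u = x, dv = sin(4x) dx
du = dx, v = -cos(4x)/4
= -x·cos(4x)/4+sin(4x)/4²+C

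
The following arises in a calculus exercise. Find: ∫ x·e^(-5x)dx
Integration by parts: u = x, dv = e^(-5x) dx
du = dx, v = e^(-5x)/(-5)
= x·e^(-5x)/(-5) - ∫ e^(-5x)/(-5) dx
= x·e^(-5x)/(-5) - e^(-5x)/25 + C

Answer: e^(-5x)(x/(-5) - 1/25) + C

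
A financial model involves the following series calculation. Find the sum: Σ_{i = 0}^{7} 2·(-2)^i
Geometric series: S = a(1 - r^n)/(1 - r)
a = 2, r = -2, n = 8
S = 2(1-256)/3 = -170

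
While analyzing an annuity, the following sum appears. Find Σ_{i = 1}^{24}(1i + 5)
= 1·Σ i+5·24 = 1·300+120 = 420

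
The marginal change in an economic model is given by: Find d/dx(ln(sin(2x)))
Chain rule: d/dx[ln(u)]=u'/u where u=sin(2x)
u'=2cos(2x)

Answer: (2cos(2x))/(sin(2x))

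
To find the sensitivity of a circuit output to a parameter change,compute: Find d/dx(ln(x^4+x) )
Chain rule: d/dx[ln(u)] = u'/u where u = x^4+x
u' = 4x^3+1

Answer: (4x^3+1)/(x^4+x)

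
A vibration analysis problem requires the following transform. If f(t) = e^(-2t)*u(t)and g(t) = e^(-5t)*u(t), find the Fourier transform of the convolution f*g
By the convolution theorem: F{f * g} = F(omega) * G(omega)
F(omega) = 1/(2+j * omega), G(omega) = 1/(5+j * omega)
F{f * g} = 1/((2+j * omega)(5+j * omega))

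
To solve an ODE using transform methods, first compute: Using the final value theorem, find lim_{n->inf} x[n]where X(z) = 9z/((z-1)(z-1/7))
Final value theorem: lim x[n] = lim_{z->1} (z-1)*X(z)
(z-1)*X(z) = 9z/(z-1/7)
As z->1: 9/(1 - 1/7) = 9/(6/7) = 21/2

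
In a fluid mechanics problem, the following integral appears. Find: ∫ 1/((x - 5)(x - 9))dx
Partial fractions: 1/((x-5)(x-9))=A/(x-5) + B/(x-9)
A=-1/4, B=1/4
∫ [-1/4· 1/(x-5) + 1/4· 1/(x-9)] dx
=(1/4)[ln|x-9| - ln|x-5|] + C

Answer: (1/4)·ln|(x-9)/(x-5)| + C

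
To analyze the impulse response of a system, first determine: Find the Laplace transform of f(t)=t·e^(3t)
L{t·e^(at)} = 1/(s-a)²
L{t·e^(3t)} = 1/(s-3)²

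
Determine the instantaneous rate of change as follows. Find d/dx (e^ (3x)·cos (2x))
Product rule: (fg)'=f'g+fg'
f=e^(3x), f'=3·e^(3x)
g=cos(2x), g'=-2·sin(2x)

Answer: 3·e^(3x)·cos(2x)-2·e^(3x)·sin(2x)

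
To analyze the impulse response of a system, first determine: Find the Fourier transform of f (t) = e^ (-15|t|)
Using the standard pair: F{e^(-a|t|)} = 2a/(a^2+omega^2)
With a = 15: F(omega) = 30/(225+omega^2)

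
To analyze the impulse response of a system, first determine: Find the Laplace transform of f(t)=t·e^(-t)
L{t·e^(at)}=1/(s-a)²
L{t·e^(-t)}=1/(s + 1)²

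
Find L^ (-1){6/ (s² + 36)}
L^(-1){w/(s²+w²)}=sin(wt)
Here w=6

Answer: sin(6t)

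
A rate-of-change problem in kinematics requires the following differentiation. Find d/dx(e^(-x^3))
Chain rule: d/dx[e^u] = e^u · u' where u = -x^3
u' = -3x^2

Answer: -3x^2·e^(-x^3)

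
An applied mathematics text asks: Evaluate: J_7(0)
J_n(0) = 0 for all n > 0 (Bessel function of first kind)
J_7(0) = 0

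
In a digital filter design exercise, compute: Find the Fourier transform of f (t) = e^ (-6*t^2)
The Fourier transform of a Gaussian e^(-a * t^2) is sqrt(pi/a) * e^(-omega^2/(4a)).
With a=6: F(omega)=sqrt(pi/6) * e^(-omega^2/24)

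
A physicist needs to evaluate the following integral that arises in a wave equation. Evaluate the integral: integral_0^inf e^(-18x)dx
integral_0^inf e^(-18x) dx = [-1/18 * e^(-18x)]_0^inf
= 0 - (-1/18) = 1/18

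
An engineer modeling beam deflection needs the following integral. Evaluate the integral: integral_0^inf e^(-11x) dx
integral_0^inf e^(-11x) dx = [-1/11*e^(-11x)]_0^inf
= 0 - (-1/11) = 1/11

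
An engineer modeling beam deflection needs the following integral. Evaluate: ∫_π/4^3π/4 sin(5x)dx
Antiderivative: -cos(5x)/5
Evaluate at bounds: [-cos(5·3π/4)/5] - [-cos(5·π/4)/5]
=(-(√2/2) + (-√2/2))/5=-√2/5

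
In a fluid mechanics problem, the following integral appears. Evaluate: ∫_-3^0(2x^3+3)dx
Step 1: Find antiderivative F(x) = (1/2)x^4+3x
Step 2: F(0) - F(-3) = 0 - (63/2) = -63/2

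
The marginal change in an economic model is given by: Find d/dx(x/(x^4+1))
Quotient rule: (f/g)' = (f'g - fg')/g²
f = x, f' = 1
g = x^4+1, g' = 4x^3

Answer: (1·(x^4+1)-4x^4)/(x^4+1)²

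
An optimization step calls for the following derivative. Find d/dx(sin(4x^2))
Chain rule: d/dx[sin(u)] = cos(u)·u' where u = 4x^2
u' = 8x

Answer: 8x·cos(4x^2)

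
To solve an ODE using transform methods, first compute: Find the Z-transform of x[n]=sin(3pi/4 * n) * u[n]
Z{sin(w0 * n) * u[n]}=z * sin(w0)/(z^2-2z * cos(w0)+1)
With w0=3pi/4: X(z)=z * sin(3pi/4)/(z^2-2z * cos(3pi/4)+1)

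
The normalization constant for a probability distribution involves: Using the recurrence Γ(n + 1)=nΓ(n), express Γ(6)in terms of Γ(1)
Γ(6) = 5Γ(5) = 5·4Γ(4) = ... = 5!·Γ(1) = 120·Γ(1)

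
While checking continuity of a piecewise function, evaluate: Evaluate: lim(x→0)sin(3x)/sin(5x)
sin(u) ≈ u for small u:
sin(3x)/sin(5x) ≈ 3x/(5x) = 3/5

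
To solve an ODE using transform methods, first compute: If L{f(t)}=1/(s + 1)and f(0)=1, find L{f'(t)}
L{f'(t)}=s·F(s) - f(0)=s/(s+1)-1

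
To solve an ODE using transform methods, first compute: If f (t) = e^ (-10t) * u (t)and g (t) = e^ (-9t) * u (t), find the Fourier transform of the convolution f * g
By the convolution theorem: F{f * g} = F(omega) * G(omega)
F(omega) = 1/(10+j * omega), G(omega) = 1/(9+j * omega)
F{f * g} = 1/((10+j * omega)(9+j * omega))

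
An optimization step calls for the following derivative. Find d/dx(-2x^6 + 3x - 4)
Power rule: d/dx(ax^n)=n·a·x^(n-1)
Term by term: -12·x^5 + 3

Answer: -12x^5 + 3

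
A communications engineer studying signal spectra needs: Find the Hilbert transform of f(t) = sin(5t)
The Hilbert transform shifts each frequency component by -pi/2.
H{sin(wt)} = -cos(wt)
With w = 5: H{sin(5t)} = -cos(5t)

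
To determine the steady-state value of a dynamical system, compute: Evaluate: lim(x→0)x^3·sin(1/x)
Squeeze theorem: -|x^3| ≤ x^3·sin(1/x) ≤ |x^3|
Since x^3 → 0 as x → 0, by squeeze theorem the limit is 0

Answer: 0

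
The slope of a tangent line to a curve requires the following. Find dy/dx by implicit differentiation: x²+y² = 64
Differentiate both sides: 2x+2y·(dy/dx) = 0
Solve: dy/dx = -2x/(2y) = -x/y

Answer: dy/dx = -x/y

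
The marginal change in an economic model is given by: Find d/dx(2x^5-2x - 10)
Power rule: d/dx(ax^n)=n·a·x^(n-1)
Term by term: 10·x^4-2

Answer: 10x^4-2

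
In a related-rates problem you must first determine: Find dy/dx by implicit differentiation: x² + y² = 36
Differentiate both sides: 2x+2y·(dy/dx) = 0
Solve: dy/dx = -2x/(2y) = -x/y

Answer: dy/dx = -x/y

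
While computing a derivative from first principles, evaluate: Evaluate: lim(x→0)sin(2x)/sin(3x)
sin(u) ≈ u for small u:
sin(2x)/sin(3x) ≈ 2x/(3x) = 2/3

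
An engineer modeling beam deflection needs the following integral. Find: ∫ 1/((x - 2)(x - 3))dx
Partial fractions: 1/((x-2)(x-3))=A/(x-2)+B/(x-3)
A=-1, B=1
∫ [-1· 1/(x-2)+1· 1/(x-3)] dx
=(1)[ln|x-3| - ln|x-2|]+C

Answer: ln|(x-3)/(x-2)|+C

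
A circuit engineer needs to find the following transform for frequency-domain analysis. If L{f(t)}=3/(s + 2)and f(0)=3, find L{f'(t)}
L{f'(t)}=s·F(s) - f(0)=3s/(s+2)-3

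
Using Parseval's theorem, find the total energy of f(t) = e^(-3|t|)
Parseval's theorem: E = integral |f(t)|^2 dt = (1/2pi) integral |F(omega)|^2 domega
E = integral_{-inf}^{inf} e^(-6|t|) dt = 2*integral_0^inf e^(-6t) dt = 2/(2*3) = 1/3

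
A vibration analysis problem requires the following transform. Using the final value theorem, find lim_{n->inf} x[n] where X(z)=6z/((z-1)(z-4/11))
Final value theorem: lim x[n] = lim_{z->1} (z-1)*X(z)
(z-1)*X(z) = 6z/(z-4/11)
As z->1: 6/(1-4/11) = 6/(7/11) = 66/7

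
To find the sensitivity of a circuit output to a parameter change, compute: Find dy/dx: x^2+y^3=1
Differentiate: 2x+3y^2·(dy/dx) = 0
dy/dx = -2x/(3y^2)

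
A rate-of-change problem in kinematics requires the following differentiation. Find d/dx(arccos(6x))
d/dx[arccos(u)]=-u'/√(1-u²), u=6x, u'=6

Answer: -6/√(1-36x²)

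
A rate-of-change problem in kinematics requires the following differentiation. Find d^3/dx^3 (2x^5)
Apply power rule 3 times:
d^1: 10x^4
d^2: 40x^3
d^3: 120x^2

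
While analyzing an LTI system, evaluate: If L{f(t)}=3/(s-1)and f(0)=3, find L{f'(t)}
L{f'(t)}=s·F(s) - f(0)=3s/(s-1) - 3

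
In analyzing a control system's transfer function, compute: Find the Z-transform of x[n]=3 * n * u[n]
Z{n*u[n]}=z/(z-1)^2
By linearity: Z{3*n*u[n]}=3z/(z-1)^2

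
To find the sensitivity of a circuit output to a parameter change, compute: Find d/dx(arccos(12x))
d/dx[arccos(u)] = -u'/√(1-u²), u = 12x, u' = 12

Answer: -12/√(1 - 144x²)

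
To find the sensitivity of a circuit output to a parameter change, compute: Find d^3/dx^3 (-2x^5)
Apply power rule 3 times:
d^1: -10x^4
d^2: -40x^3
d^3: -120x^2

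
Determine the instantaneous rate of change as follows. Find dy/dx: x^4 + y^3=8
Differentiate: 4x^3 + 3y^2·(dy/dx) = 0
dy/dx = -4x^3/(3y^2)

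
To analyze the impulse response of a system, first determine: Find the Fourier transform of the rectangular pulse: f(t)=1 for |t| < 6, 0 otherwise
F(omega) = integral from -6 to 6 of e^(-j*omega*t) dt
= 2*sin(6*omega)/omega = 12*sinc(6*omega/pi)

Answer: 2*sin(6*omega)/omega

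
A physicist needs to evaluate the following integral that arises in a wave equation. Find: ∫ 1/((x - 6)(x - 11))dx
Partial fractions: 1/((x-6)(x-11))=A/(x-6)+B/(x-11)
A=-1/5, B=1/5
∫ [-1/5· 1/(x-6)+1/5· 1/(x-11)] dx
=(1/5)[ln|x-11| - ln|x-6|]+C

Answer: (1/5)·ln|(x-11)/(x-6)|+C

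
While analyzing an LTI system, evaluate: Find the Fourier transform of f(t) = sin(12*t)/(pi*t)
sin(W*t)/(pi*t) = (W/pi)*sinc(W*t/pi) is the impulse response of the ideal low-pass filter with cutoff W (here W = 12).
Its Fourier transform is a rectangular function:
F(omega) = 1 for |omega| < 12, 0 otherwise

Answer: rect(omega/24) [i.e., 1 for |omega| < 12, 0 otherwise]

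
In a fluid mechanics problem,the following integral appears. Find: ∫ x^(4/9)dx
Power rule: ∫ x^(4/9) dx=x^(13/9)/(13/9) + C

Answer: (9/13)·x^(13/9) + C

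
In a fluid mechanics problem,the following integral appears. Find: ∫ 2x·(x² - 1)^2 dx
Let u=x² - 1, du=2x dx
∫ u^2 du=u^3/3+C

Answer: (x² - 1)^3/3+C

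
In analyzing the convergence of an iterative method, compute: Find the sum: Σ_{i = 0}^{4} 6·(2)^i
Geometric series: S=a(1 - r^n)/(1 - r)
a=6, r=2, n=5
S=6(1-32)/-1=186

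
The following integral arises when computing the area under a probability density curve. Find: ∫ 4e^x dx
Since d/dx[e^x] = + e^x, we get 4e^x + C

Answer: 4e^x + C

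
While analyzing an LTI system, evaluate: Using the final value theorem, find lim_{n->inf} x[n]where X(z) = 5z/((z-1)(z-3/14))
Final value theorem: lim x[n]=lim_{z->1} (z-1) * X(z)
(z-1) * X(z)=5z/(z-3/14)
As z->1: 5/(1-3/14)=5/(11/14)=70/11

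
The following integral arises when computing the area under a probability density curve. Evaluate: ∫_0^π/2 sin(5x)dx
Antiderivative: -cos(5x)/5
Evaluate at bounds: [-cos(5·π/2)/5] - [-cos(5·0)/5]
=(-(0) + (1))/5=1/5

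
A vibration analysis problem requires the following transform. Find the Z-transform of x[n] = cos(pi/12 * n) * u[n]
Z{cos(w0 * n) * u[n]} = z(z - cos(w0))/(z^2 - 2z * cos(w0) + 1)
With w0 = pi/12: X(z) = z(z - cos(pi/12))/(z^2 - 2z * cos(pi/12) + 1)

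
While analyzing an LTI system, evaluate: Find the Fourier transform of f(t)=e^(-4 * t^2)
The Fourier transform of a Gaussian e^(-a*t^2) is sqrt(pi/a)*e^(-omega^2/(4a)).
With a=4: F(omega)=sqrt(pi)/2*e^(-omega^2/16)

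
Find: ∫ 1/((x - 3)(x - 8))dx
Partial fractions: 1/((x-3)(x-8))=A/(x-3)+B/(x-8)
A=-1/5, B=1/5
∫ [-1/5· 1/(x-3)+1/5· 1/(x-8)] dx
=(1/5)[ln|x-8| - ln|x-3|]+C

Answer: (1/5)·ln|(x-8)/(x-3)|+C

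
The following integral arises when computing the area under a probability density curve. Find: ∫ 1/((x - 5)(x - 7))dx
Partial fractions: 1/((x-5)(x-7))=A/(x-5) + B/(x-7)
A=-1/2, B=1/2
∫ [-1/2· 1/(x-5) + 1/2· 1/(x-7)] dx
=(1/2)[ln|x-7| - ln|x-5|] + C

Answer: (1/2)·ln|(x-7)/(x-5)| + C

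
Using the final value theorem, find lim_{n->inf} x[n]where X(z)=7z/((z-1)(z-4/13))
Final value theorem: lim x[n]=lim_{z->1} (z-1)*X(z)
(z-1)*X(z)=7z/(z-4/13)
As z->1: 7/(1-4/13)=7/(9/13)=91/9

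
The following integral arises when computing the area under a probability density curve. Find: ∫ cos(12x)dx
Using substitution u=12x: ∫ cos(u) du/12=sin(u)/12+C

Answer: (1/12)sin(12x)+C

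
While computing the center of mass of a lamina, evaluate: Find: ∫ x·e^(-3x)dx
Integration by parts: u=x, dv=e^(-3x) dx
du=dx, v=e^(-3x)/(-3)
=x·e^(-3x)/(-3) - ∫ e^(-3x)/(-3) dx
=x·e^(-3x)/(-3) - e^(-3x)/9+C

Answer: e^(-3x)(x/(-3)-1/9)+C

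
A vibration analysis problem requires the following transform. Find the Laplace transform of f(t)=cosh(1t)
L{cosh(at)}=s/(s²-a²)
L{cosh(1t)}=s/(s²-1)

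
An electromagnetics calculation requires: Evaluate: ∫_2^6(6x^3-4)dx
Step 1: Find antiderivative F(x) = (3/2)x^4 - 4x
Step 2: F(6) - F(2) = 1920 - (16) = 1904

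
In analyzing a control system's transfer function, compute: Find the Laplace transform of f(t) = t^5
L{t^n}=n!/s^(n+1)
L{t^5}=5!/s^6=120/s^6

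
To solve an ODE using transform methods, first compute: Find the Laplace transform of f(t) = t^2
L{t^n} = n!/s^(n+1)
L{t^2} = 2!/s^3 = 2/s^3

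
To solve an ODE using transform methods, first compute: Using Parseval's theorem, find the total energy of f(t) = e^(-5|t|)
Parseval's theorem: E = integral |f(t)|^2 dt = (1/2pi) integral |F(omega)|^2 domega
E = integral_{-inf}^{inf} e^(-10|t|) dt = 2 * integral_0^inf e^(-10t) dt = 2/(2 * 5) = 1/5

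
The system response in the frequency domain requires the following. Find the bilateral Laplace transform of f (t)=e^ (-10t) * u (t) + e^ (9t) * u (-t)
For e^(-10t) * u(t): L = 1/(s + 10), Re(s) > -10
For e^(9t) * u(-t): L = -1/(s-9), Re(s) < 9
Combined: F(s) = 1/(s + 10) - 1/(s-9), -10 < Re(s) < 9

Answer: 1/(s + 10) - 1/(s-9), ROC: -10 < Re(s) < 9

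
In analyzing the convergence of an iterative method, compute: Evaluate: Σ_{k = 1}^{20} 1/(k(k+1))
Partial fractions: 1/(k(k+1))=1/k - 1/(k+1)
Telescoping sum: 1(1-1/21)=1·20/21

Answer: 20/21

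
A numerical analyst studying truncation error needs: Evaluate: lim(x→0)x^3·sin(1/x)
Squeeze theorem: -|x^3| ≤ x^3·sin(1/x) ≤ |x^3|
Since x^3 → 0 as x → 0, by squeeze theorem the limit is 0

Answer: 0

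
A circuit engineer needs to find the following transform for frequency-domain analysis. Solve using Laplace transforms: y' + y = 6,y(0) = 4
Take L of both sides: sY(s) - 4 + Y(s) = 6/s
Y(s)(s + 1) = 6/s + 4
Y(s) = 6/(s(s + 1)) + 4/(s + 1)
Partial fractions: 6/(s(s + 1)) = 6/s - 6/(s + 1)
So Y(s) = 6/s - 2/(s + 1)
Inverse transform (L^(-1){1/s} = 1, L^(-1){1/(s + 1)} = e^(-t)):

Answer: y(t) = 6 - 2·e^(-t)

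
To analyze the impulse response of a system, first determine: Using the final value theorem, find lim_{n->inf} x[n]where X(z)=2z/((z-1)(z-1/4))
Final value theorem: lim x[n]=lim_{z->1} (z-1)*X(z)
(z-1)*X(z)=2z/(z-1/4)
As z->1: 2/(1-1/4)=2/(3/4)=8/3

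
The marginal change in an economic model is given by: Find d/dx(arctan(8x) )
d/dx[arctan(u)]=u'/(1+u²), u=8x, u'=8

Answer: 8/(1+64x²)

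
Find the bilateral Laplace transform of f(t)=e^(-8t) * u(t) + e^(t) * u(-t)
For e^(-8t) * u(t): L=1/(s + 8), Re(s) > -8
For e^(t) * u(-t): L=-1/(s-1), Re(s) < 1
Combined: F(s)=1/(s + 8) - 1/(s-1), -8 < Re(s) < 1

Answer: 1/(s + 8) - 1/(s-1), ROC: -8 < Re(s) < 1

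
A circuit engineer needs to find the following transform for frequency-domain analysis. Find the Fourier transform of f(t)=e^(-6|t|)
Using the standard pair: F{e^(-a|t|)} = 2a/(a^2 + omega^2)
With a = 6: F(omega) = 12/(36 + omega^2)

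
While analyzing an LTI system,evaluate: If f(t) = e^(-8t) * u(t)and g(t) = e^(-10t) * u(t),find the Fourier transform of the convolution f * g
By the convolution theorem: F{f*g} = F(omega)*G(omega)
F(omega) = 1/(8+j*omega), G(omega) = 1/(10+j*omega)
F{f*g} = 1/((8+j*omega)(10+j*omega))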